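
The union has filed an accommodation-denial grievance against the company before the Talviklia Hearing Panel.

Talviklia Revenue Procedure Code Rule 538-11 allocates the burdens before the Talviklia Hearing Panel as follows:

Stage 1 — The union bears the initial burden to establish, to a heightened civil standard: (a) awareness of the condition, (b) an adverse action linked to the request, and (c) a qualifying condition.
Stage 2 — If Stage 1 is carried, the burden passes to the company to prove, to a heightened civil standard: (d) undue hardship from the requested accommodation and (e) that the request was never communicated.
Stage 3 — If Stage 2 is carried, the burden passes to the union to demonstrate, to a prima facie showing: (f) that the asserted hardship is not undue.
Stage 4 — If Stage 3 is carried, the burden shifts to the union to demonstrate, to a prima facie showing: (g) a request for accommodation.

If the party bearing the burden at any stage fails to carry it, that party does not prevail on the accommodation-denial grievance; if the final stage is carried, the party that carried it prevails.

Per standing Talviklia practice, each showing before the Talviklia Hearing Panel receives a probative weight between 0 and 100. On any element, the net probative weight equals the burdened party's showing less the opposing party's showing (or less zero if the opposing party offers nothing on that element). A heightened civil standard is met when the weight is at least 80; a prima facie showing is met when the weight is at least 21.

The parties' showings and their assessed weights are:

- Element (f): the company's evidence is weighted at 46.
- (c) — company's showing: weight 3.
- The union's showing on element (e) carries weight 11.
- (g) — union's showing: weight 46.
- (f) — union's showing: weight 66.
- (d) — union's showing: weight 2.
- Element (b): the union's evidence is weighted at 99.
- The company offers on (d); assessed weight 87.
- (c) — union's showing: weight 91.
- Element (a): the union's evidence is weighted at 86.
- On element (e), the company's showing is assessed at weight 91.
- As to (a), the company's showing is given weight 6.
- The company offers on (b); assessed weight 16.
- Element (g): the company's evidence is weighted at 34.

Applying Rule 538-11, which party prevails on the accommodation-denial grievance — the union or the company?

Stage 1 (union, a heightened civil standard, weight is at least 80): (a) net 86−6=80 ≥ 80 — meets; (b) net 99−16=83 ≥ 80 — meets; (c) net 91−3=88 ≥ 80 — meets.
  All elements met. The burden passes to the company.
Stage 2 (company, a heightened civil standard, weight is at least 80): (d) net 87−2=85 ≥ 80 — meets; (e) net 91−11=80 ≥ 80 — meets.
  All elements met. The burden passes to the union.
Stage 3 (union, a prima facie showing, weight is at least 21): (f) net 66−46=20 < 21 — fails.
  Not every element is met, so the union fails to carry Stage 3.
The analysis ends at Stage 3; the company prevails.

company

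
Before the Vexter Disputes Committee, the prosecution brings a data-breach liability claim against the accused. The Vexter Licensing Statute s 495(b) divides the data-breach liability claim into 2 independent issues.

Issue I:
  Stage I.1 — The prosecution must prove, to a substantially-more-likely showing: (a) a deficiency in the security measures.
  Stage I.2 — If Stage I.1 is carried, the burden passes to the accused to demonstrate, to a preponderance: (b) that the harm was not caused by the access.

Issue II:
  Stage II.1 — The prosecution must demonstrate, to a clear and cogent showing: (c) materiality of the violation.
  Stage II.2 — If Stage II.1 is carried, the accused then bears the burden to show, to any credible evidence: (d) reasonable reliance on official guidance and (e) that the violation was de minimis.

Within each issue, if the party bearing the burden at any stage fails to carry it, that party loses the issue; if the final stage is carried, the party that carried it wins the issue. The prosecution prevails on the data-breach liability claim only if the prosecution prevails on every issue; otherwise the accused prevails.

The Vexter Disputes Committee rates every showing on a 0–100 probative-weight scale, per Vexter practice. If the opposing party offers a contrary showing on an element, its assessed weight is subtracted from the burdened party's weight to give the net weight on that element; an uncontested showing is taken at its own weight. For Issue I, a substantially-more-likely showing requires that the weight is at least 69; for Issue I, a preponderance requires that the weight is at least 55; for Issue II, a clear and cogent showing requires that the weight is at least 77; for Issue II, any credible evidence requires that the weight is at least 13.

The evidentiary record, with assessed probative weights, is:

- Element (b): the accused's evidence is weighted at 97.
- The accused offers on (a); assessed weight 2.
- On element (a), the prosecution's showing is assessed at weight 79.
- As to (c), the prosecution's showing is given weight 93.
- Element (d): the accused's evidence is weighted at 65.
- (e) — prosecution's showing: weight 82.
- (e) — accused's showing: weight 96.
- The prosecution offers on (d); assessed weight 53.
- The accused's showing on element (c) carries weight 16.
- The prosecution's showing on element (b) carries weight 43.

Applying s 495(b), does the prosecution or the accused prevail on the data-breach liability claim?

— Issue I —
Stage I.1 (prosecution, a substantially-more-likely showing, weight is at least 69): (a) net 79−2=77 ≥ 69 — meets.
  Stage I.1 is satisfied; the onus moves to the accused.
Stage I.2 (accused, a preponderance, weight is at least 55): (b) net 97−43=54 < 55 — fails.
  Stage I.2 not carried; the accused fails its burden.
So the prosecution prevails on this issue.
— Issue II —
Stage II.1 — burden on prosecution; standard: a clear and cogent showing (weight is at least 77).
    (c): 93 − 16 = 77 ≥ 77 [met]
  The prosecution carries Stage II.1; the accused now bears the burden.
Stage II.2 — burden on accused; standard: any credible evidence (weight is at least 13).
    (d): 65 − 53 = 12 < 13 [not met]
    (e): 96 − 82 = 14 ≥ 13 [met]
  Stage II.2 not carried; the accused fails its burden.
The analysis ends at Stage II.2; the prosecution prevails on this issue.
Per-issue: Issue I → prosecution; Issue II → prosecution. The prosecution must prevail on every issue; overall, the prosecution prevails.

prosecution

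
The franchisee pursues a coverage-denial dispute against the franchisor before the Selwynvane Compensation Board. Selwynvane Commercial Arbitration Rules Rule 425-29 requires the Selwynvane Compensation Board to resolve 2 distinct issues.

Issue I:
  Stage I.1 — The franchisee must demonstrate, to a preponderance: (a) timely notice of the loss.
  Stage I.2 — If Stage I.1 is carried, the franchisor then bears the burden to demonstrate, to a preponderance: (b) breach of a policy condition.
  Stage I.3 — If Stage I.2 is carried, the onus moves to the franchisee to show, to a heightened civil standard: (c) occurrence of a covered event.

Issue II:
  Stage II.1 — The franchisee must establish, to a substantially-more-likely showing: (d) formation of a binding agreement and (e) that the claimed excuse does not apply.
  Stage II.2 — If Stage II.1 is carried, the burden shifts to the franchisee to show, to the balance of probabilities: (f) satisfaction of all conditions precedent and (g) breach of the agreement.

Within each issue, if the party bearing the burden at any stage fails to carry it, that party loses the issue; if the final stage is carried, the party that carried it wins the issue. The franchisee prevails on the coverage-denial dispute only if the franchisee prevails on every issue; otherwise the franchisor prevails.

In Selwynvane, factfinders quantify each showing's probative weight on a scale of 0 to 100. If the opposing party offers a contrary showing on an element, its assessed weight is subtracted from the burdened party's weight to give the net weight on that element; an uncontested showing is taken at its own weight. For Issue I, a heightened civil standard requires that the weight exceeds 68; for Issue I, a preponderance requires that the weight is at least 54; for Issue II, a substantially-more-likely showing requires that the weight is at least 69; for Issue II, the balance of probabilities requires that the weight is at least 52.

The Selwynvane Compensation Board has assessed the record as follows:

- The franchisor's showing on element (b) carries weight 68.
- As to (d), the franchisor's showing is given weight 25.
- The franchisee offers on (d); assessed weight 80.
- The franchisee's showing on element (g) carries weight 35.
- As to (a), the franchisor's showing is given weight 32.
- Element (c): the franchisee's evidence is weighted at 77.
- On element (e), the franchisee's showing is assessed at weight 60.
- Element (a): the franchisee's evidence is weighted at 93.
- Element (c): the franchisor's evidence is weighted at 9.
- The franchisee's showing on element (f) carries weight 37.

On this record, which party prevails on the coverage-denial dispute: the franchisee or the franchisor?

— Issue I —
Stage I.1 (franchisee, a preponderance, weight is at least 54): (a) net 93−32=61 ≥ 54 — meets.
  The franchisee carries Stage I.1; the franchisor now bears the burden.
Stage I.2 (franchisor, a preponderance, weight is at least 54): (b) 68 ≥ 54 — meets.
  Stage I.2 is satisfied; the onus moves to the franchisee.
Stage I.3 (franchisee, a heightened civil standard, weight exceeds 68): (c) net 77−9=68 ≤ 68 — fails.
  The franchisee does not carry Stage I.3.
The franchisor prevails on this issue.
— Issue II —
At Stage II.1 the franchisee must meet a substantially-more-likely showing (weight is at least 69): on (d) the weight is 80 less the opposing 25 gives net 55, < 69, so (d) does not meet the standard; on (e) the weight is 60, < 69, so (e) does not meet the standard.
  The franchisee does not carry Stage II.1.
So the franchisor prevails on this issue.
Per-issue: Issue I → franchisor; Issue II → franchisor. The franchisee must prevail on every issue; overall, the franchisor prevails.

franchisor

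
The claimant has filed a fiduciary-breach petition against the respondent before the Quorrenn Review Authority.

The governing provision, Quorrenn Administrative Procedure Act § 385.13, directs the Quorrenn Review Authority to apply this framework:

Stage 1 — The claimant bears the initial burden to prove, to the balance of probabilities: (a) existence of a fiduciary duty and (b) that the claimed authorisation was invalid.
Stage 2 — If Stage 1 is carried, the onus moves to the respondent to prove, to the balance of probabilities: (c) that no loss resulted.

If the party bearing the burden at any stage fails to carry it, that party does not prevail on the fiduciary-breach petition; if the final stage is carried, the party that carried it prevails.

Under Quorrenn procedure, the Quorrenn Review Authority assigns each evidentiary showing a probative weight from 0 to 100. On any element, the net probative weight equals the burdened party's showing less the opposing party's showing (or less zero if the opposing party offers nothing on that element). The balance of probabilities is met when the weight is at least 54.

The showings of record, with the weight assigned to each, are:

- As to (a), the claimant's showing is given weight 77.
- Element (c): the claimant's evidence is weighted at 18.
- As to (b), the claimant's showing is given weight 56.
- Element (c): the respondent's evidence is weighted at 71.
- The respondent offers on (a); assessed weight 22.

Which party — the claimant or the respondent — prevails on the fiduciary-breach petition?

Stage 1 — burden on claimant; standard: the balance of probabilities (weight is at least 54).
    (a): 77 − 22 = 55 ≥ 54 [met]
    (b): 56 ≥ 54 [met]
  Stage 1 is satisfied; the onus moves to the respondent.
Stage 2 — burden on respondent; standard: the balance of probabilities (weight is at least 54).
    (c): 71 − 18 = 53 < 54 [not met]
  The respondent does not carry Stage 2.
So the claimant prevails.

claimant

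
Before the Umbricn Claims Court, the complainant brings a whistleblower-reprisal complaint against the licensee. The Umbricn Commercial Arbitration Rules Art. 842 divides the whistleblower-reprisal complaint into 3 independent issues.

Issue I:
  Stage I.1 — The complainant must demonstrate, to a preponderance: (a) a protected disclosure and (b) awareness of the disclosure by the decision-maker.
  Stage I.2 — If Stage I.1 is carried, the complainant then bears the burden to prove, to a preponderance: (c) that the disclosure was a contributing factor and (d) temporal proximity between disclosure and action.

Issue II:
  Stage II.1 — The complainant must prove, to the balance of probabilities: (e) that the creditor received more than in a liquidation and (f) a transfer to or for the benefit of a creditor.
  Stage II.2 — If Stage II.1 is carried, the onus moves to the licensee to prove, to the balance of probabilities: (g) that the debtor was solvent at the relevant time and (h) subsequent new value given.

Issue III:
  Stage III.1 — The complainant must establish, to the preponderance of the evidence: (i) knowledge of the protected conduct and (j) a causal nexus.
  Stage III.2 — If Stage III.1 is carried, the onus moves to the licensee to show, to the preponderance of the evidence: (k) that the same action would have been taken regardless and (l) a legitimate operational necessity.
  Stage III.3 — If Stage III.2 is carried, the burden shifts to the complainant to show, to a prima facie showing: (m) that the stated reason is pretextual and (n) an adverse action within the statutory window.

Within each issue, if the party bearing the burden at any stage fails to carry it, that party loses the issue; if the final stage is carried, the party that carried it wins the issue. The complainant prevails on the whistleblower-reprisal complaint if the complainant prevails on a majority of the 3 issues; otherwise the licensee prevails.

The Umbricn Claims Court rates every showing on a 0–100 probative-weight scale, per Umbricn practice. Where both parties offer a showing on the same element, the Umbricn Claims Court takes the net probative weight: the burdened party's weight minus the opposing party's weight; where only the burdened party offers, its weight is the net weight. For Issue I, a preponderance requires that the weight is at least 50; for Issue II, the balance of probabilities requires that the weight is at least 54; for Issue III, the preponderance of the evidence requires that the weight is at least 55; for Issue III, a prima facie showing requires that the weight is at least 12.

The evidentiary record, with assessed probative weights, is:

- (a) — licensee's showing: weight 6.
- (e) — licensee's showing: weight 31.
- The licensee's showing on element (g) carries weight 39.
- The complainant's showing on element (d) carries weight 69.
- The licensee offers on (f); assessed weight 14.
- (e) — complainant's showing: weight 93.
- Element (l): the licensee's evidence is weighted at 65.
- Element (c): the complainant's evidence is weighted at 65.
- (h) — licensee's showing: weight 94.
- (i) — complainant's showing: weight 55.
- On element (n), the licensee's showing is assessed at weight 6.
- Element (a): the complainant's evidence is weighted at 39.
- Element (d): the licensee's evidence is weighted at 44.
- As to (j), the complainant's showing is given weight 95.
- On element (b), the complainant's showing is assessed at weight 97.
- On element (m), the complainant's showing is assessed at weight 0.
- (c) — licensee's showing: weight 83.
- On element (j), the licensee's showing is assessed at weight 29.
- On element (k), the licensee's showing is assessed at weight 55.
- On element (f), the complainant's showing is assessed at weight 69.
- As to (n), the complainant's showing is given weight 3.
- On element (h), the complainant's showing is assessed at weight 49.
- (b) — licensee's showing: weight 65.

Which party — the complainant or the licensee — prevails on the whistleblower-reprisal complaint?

— Issue I —
At Stage I.1 the complainant must meet a preponderance (weight is at least 50): on (a) the weight is 39 less the opposing 6 gives net 33, < 50, so (a) does not meet the standard; on (b) the weight is 97 less the opposing 65 gives net 32, which does not reach 50, so (b) does not meet the standard.
  Stage I.1 not carried; the complainant fails its burden.
So the licensee prevails on this issue.
— Issue II —
Stage II.1 — burden on complainant; standard: the balance of probabilities (weight is at least 54).
    (e): 93 − 31 = 62 ≥ 54 [met]
    (f): 69 − 14 = 55 ≥ 54 [met]
  All elements met. The burden passes to the licensee.
Stage II.2 — burden on licensee; standard: the balance of probabilities (weight is at least 54).
    (g): 39 < 54 [not met]
    (h): 94 − 49 = 45 < 54 [not met]
  Not every element is met, so the licensee fails to carry Stage II.2.
The complainant prevails on this issue.
— Issue III —
Stage III.1 — burden on complainant; standard: the preponderance of the evidence (weight is at least 55).
    (i): 55 ≥ 55 [met]
    (j): 95 − 29 = 66 ≥ 55 [met]
  The complainant carries Stage III.1; the licensee now bears the burden.
Stage III.2 — burden on licensee; standard: the preponderance of the evidence (weight is at least 55).
    (k): 55 ≥ 55 [met]
    (l): 65 ≥ 55 [met]
  Stage III.2 carried; the burden shifts to the complainant.
Stage III.3 — burden on complainant; standard: a prima facie showing (weight is at least 12).
    (m): 0 < 12 [not met]
    (n): 3 − 6 = -3 < 12 [not met]
  Stage III.3 not carried; the complainant fails its burden.
The analysis ends at Stage III.3; the licensee prevails on this issue.
Per-issue: Issue I → licensee; Issue II → complainant; Issue III → licensee. The complainant must prevail on a majority of issues; overall, the licensee prevails.

licensee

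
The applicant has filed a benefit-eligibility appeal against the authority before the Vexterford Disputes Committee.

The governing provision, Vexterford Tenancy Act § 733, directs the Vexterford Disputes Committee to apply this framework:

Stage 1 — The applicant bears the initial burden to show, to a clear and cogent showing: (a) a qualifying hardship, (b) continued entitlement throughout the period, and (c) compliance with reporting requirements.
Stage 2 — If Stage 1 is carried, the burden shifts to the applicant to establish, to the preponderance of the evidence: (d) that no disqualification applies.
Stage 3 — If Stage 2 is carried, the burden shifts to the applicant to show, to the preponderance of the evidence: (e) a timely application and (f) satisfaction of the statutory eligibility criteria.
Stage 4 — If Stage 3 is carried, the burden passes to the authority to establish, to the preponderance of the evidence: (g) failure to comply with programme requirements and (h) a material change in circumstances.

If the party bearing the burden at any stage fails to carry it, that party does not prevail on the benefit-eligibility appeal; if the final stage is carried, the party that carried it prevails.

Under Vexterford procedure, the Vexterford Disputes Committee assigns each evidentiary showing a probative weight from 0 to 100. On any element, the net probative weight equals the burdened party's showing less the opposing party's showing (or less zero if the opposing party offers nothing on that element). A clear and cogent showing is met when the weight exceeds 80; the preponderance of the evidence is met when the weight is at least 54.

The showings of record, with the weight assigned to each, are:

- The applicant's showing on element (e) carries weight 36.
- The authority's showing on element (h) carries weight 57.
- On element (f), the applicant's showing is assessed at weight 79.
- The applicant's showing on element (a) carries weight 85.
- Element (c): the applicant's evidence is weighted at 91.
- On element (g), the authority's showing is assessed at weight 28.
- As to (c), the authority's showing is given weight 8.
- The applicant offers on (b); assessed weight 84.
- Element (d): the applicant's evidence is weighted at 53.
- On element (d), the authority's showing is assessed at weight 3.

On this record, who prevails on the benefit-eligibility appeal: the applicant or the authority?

authority

At Stage 1 the applicant must meet a clear and cogent showing (weight exceeds 80): on (a) the weight is 85, which does exceed 80, so (a) meets the standard; on (b) the weight is 84, which does exceed 80, so (b) meets the standard; on (c) the weight is 91 less the opposing 8 gives net 83, > 80, so (c) meets the standard.
  Stage 1 is satisfied; the applicant continues to bear the burden.
At Stage 2 the applicant must meet the preponderance of the evidence (weight is at least 54): on (d) the weight is 53 less the opposing 3 gives net 50, which does not reach 54, so (d) does not meet the standard.
  Stage 2 not carried; the applicant fails its burden.
The analysis ends at Stage 2; the authority prevails.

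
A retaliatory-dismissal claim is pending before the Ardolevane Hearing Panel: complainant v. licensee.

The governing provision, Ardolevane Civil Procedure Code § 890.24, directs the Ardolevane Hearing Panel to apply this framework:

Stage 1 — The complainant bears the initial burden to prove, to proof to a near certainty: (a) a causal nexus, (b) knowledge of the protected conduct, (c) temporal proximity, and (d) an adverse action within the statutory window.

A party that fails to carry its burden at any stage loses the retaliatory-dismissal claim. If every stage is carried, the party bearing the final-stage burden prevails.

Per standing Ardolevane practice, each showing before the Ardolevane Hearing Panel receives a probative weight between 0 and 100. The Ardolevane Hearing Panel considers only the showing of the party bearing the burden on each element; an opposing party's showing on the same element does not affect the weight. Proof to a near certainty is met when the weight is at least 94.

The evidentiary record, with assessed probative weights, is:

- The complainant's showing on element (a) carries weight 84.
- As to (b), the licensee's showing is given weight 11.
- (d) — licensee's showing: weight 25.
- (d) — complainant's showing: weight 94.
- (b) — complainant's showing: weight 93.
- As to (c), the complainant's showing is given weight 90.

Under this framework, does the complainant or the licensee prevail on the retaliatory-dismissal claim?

Stage 1 (complainant, proof to a near certainty, weight is at least 94): (a) 84 < 94 — fails; (b) 93 (licensee's 11 disregarded) < 94 — fails; (c) 90 < 94 — fails; (d) 94 (licensee's 25 disregarded) ≥ 94 — meets.
  The complainant does not carry Stage 1.
So the licensee prevails.

licensee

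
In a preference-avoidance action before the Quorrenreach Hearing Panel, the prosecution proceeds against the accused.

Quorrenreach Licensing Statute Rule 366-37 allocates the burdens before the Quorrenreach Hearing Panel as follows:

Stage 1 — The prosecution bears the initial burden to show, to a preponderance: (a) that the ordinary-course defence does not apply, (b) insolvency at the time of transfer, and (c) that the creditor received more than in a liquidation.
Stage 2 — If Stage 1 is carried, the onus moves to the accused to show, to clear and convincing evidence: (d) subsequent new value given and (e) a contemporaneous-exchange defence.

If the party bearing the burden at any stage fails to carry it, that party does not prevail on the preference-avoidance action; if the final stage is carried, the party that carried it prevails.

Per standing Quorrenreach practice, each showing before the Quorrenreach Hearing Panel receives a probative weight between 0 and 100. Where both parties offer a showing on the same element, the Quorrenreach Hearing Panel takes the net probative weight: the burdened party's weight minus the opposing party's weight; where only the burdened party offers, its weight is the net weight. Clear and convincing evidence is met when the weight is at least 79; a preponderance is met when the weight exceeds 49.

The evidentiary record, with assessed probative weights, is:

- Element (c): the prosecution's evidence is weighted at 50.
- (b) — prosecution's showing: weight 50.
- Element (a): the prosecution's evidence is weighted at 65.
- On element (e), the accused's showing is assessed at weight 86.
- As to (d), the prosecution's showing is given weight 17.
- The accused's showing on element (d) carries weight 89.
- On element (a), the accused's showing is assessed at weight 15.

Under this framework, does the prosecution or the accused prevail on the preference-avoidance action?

Stage 1 — burden on prosecution; standard: a preponderance (weight exceeds 49).
    (a): 65 − 15 = 50 > 49 [met]
    (b): 50 > 49 [met]
    (c): 50 > 49 [met]
  Stage 1 is satisfied; the onus moves to the accused.
Stage 2 — burden on accused; standard: clear and convincing evidence (weight is at least 79).
    (d): 89 − 17 = 72 < 79 [not met]
    (e): 86 ≥ 79 [met]
  Not every element is met, so the accused fails to carry Stage 2.
So the prosecution prevails.

prosecution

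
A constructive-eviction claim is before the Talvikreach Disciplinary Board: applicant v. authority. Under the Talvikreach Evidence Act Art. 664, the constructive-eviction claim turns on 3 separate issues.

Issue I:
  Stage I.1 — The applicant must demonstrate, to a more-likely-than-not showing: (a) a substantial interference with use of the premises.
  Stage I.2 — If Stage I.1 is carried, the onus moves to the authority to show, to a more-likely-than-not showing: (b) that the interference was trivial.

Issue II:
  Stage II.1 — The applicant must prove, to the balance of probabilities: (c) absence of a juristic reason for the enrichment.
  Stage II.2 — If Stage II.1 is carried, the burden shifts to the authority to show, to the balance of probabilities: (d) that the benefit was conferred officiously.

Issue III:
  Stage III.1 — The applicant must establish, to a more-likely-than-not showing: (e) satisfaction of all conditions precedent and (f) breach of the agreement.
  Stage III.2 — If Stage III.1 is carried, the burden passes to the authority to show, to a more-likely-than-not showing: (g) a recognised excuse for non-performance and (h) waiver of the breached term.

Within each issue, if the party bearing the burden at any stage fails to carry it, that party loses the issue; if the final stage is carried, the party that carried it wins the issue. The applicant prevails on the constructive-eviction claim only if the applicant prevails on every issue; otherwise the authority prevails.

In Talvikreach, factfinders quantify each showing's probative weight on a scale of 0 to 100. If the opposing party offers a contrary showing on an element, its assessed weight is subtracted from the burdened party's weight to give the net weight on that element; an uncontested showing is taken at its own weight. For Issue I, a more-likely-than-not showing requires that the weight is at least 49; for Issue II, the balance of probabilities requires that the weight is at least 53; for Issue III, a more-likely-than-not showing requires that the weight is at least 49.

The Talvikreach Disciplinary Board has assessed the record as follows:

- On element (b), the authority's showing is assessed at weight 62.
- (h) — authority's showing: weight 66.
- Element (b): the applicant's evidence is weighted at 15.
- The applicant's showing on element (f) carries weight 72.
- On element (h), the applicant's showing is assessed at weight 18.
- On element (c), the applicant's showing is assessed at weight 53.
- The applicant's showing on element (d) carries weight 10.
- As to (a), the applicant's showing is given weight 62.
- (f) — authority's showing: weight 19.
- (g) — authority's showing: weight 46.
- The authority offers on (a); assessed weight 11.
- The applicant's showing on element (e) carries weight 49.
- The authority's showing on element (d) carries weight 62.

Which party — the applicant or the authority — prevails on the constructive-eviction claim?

— Issue I —
Stage I.1 (applicant, a more-likely-than-not showing, weight is at least 49): (a) net 62−11=51 ≥ 49 — meets.
  The applicant carries Stage I.1; the authority now bears the burden.
Stage I.2 (authority, a more-likely-than-not showing, weight is at least 49): (b) net 62−15=47 < 49 — fails.
  Stage I.2 not carried; the authority fails its burden.
So the applicant prevails on this issue.
— Issue II —
Stage II.1 — burden on applicant; standard: the balance of probabilities (weight is at least 53).
    (c): 53 ≥ 53 [met]
  All elements met. The burden passes to the authority.
Stage II.2 — burden on authority; standard: the balance of probabilities (weight is at least 53).
    (d): 62 − 10 = 52 < 53 [not met]
  The authority does not carry Stage II.2.
The analysis ends at Stage II.2; the applicant prevails on this issue.
— Issue III —
Stage III.1 — burden on applicant; standard: a more-likely-than-not showing (weight is at least 49).
    (e): 49 ≥ 49 [met]
    (f): 72 − 19 = 53 ≥ 49 [met]
  Stage III.1 is satisfied; the onus moves to the authority.
Stage III.2 — burden on authority; standard: a more-likely-than-not showing (weight is at least 49).
    (g): 46 < 49 [not met]
    (h): 66 − 18 = 48 < 49 [not met]
  Stage III.2 not carried; the authority fails its burden.
The applicant prevails on this issue.
Per-issue: Issue I → applicant; Issue II → applicant; Issue III → applicant. The applicant must prevail on every issue; overall, the applicant prevails.

applicant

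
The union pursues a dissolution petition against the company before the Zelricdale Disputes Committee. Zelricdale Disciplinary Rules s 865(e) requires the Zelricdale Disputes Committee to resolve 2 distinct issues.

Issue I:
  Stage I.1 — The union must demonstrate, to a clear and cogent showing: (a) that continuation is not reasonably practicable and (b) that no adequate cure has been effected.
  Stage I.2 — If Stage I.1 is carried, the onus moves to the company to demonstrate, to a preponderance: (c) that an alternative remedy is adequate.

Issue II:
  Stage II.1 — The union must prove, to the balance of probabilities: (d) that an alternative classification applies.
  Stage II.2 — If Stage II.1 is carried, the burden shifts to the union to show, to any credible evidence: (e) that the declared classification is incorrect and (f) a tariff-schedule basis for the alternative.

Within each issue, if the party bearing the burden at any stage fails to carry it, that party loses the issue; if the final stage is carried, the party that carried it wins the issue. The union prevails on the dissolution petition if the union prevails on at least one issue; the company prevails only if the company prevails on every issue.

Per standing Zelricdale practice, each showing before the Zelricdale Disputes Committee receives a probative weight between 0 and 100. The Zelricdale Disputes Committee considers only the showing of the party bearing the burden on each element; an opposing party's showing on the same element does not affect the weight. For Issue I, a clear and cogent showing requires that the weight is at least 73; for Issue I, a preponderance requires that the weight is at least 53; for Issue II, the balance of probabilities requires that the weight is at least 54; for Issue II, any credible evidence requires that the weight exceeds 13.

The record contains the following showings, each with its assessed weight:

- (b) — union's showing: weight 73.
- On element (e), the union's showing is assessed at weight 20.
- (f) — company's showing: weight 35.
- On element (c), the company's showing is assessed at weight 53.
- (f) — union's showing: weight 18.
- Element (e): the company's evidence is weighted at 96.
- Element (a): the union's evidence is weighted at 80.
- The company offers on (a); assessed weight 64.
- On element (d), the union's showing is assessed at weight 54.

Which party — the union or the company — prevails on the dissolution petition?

— Issue I —
Stage I.1 (union, a clear and cogent showing, weight is at least 73): (a) 80 (company's 64 disregarded) ≥ 73 — meets; (b) 73 ≥ 73 — meets.
  All elements met. The burden passes to the company.
Stage I.2 (company, a preponderance, weight is at least 53): (c) 53 ≥ 53 — meets.
  Stage I.2 carried; the final stage is satisfied.
All stages carried — the company prevails on this issue.
— Issue II —
Stage II.1 — burden on union; standard: the balance of probabilities (weight is at least 54).
    (d): 54 ≥ 54 [met]
  All elements met. The union retains the burden for Stage II.2.
Stage II.2 — burden on union; standard: any credible evidence (weight exceeds 13).
    (e): 20 (company's 96 disregarded) > 13 [met]
    (f): 18 (company's 35 disregarded) > 13 [met]
  All elements met at the final stage.
With every stage satisfied, the union prevails on this issue.
Per-issue: Issue I → company; Issue II → union. The union must prevail on at least one issue; overall, the union prevails.

union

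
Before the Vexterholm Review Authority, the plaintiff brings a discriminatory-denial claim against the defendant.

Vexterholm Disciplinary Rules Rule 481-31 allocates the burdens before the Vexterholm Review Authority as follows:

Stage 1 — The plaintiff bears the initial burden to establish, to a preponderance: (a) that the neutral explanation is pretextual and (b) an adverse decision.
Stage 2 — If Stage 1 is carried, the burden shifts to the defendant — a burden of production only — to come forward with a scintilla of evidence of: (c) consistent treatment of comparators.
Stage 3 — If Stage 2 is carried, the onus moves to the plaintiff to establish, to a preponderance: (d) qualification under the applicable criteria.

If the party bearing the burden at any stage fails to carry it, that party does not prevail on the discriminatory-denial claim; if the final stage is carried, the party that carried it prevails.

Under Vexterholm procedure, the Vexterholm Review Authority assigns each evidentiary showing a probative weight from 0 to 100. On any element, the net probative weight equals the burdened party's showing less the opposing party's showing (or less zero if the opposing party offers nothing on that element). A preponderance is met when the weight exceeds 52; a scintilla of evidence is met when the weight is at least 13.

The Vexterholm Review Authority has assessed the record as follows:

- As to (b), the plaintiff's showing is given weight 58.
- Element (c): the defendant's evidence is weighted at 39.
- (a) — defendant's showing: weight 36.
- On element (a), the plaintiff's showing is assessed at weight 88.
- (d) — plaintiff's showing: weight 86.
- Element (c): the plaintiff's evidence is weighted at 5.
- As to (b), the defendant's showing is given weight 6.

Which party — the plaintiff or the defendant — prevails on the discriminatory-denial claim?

Stage 1 — burden on plaintiff; standard: a preponderance (weight exceeds 52).
    (a): 88 − 36 = 52 ≤ 52 [not met]
    (b): 58 − 6 = 52 ≤ 52 [not met]
  The plaintiff does not carry Stage 1.
The analysis ends at Stage 1; the defendant prevails.

defendant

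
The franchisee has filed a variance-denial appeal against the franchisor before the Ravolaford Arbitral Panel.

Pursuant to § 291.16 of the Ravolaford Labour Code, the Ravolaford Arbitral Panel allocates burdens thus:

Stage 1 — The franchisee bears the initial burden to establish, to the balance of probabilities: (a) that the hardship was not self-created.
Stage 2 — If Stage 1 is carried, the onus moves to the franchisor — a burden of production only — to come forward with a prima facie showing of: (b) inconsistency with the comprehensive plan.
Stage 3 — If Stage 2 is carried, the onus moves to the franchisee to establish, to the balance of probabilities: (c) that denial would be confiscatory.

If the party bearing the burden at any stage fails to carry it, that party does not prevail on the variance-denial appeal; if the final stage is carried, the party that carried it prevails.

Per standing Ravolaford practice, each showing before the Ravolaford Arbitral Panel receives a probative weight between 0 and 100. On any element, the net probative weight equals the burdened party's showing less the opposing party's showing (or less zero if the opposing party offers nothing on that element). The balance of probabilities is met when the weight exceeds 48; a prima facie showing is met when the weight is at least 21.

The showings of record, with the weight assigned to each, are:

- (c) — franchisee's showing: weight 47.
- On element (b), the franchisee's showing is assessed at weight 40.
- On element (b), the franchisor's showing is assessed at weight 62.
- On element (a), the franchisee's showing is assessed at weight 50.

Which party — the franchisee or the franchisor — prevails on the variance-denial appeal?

Stage 1 — burden on franchisee; standard: the balance of probabilities (weight exceeds 48).
    (a): 50 > 48 [met]
  Stage 1 is satisfied; the onus moves to the franchisor.
Stage 2 — burden on franchisor; standard: a prima facie showing (weight is at least 21).
    (b): 62 − 40 = 22 ≥ 21 [met]
  Stage 2 carried; the burden shifts to the franchisee.
Stage 3 — burden on franchisee; standard: the balance of probabilities (weight exceeds 48).
    (c): 47 ≤ 48 [not met]
  Stage 3 not carried; the franchisee fails its burden.
The franchisor prevails.

franchisor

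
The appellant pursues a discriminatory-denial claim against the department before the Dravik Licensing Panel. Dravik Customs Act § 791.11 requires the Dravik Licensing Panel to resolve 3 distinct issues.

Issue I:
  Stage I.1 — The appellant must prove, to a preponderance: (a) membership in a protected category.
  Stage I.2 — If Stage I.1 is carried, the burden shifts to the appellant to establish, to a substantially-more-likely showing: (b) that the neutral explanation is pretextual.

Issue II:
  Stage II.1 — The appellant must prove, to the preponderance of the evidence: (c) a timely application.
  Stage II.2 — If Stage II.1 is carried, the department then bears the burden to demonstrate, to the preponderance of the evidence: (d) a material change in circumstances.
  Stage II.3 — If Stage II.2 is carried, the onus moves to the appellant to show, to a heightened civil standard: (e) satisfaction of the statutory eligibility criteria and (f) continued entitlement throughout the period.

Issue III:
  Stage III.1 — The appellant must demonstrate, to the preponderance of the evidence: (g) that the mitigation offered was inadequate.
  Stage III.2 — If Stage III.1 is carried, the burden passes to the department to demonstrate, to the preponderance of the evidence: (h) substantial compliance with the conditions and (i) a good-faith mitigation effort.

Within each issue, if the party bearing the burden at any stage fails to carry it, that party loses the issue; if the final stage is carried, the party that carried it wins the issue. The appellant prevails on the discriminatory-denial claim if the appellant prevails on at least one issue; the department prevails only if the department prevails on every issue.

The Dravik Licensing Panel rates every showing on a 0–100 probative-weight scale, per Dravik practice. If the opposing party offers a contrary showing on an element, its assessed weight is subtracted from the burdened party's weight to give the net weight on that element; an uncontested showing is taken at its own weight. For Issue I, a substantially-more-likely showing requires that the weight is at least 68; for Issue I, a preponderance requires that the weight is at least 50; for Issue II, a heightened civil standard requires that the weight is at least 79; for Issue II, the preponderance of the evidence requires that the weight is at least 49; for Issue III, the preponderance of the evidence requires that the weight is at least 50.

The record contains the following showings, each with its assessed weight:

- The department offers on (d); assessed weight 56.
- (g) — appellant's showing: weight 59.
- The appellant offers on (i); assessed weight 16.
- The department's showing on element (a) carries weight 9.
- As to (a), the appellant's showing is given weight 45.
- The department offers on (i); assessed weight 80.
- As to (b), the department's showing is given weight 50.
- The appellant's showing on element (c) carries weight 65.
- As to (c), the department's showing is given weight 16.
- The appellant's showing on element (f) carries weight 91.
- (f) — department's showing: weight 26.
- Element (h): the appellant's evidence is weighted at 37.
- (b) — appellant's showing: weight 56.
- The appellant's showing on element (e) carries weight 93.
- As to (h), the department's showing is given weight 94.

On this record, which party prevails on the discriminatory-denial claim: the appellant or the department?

— Issue I —
Stage I.1 (appellant, a preponderance, weight is at least 50): (a) net 45−9=36 < 50 — fails.
  Not every element is met, so the appellant fails to carry Stage I.1.
The analysis ends at Stage I.1; the department prevails on this issue.
— Issue II —
Stage II.1 — burden on appellant; standard: the preponderance of the evidence (weight is at least 49).
    (c): 65 − 16 = 49 ≥ 49 [met]
  Stage II.1 carried; the burden shifts to the department.
Stage II.2 — burden on department; standard: the preponderance of the evidence (weight is at least 49).
    (d): 56 ≥ 49 [met]
  All elements met. The burden passes to the appellant.
Stage II.3 — burden on appellant; standard: a heightened civil standard (weight is at least 79).
    (e): 93 ≥ 79 [met]
    (f): 91 − 26 = 65 < 79 [not met]
  Stage II.3 not carried; the appellant fails its burden.
The analysis ends at Stage II.3; the department prevails on this issue.
— Issue III —
Stage III.1 (appellant, the preponderance of the evidence, weight is at least 50): (g) 59 ≥ 50 — meets.
  Stage III.1 is satisfied; the onus moves to the department.
Stage III.2 (department, the preponderance of the evidence, weight is at least 50): (h) net 94−37=57 ≥ 50 — meets; (i) net 80−16=64 ≥ 50 — meets.
  Stage III.2 carried; the final stage is satisfied.
With every stage satisfied, the department prevails on this issue.
Per-issue: Issue I → department; Issue II → department; Issue III → department. The appellant must prevail on at least one issue; overall, the department prevails.

department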